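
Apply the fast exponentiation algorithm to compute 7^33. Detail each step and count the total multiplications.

Computing 7^33 by squaring (build up from 7^1; each line after the first costs one multiplication):

7^1 = 7
7^2 = (7^1)^2 = 7^2 = 49
7^4 = (7^2)^2 = 49^2 = 2401
7^8 = (7^4)^2 = 2401^2 = 5764801
7^16 = (7^8)^2 = 5764801^2 = 33232930569601
7^32 = (7^16)^2 = 33232930569601^2 = 1104427674243920646305299201
7^33 = 7 * 7^32 = 7 * 1104427674243920646305299201 = 7730993719707444524137094407

Result: 7730993719707444524137094407
Multiplications needed: 6 (6 lines after 7^1)

7^33 = 7730993719707444524137094407. Using exponentiation by squaring, this requires 6 multiplications. The key idea: if the exponent is even, square the half-power; if odd, multiply by the base once.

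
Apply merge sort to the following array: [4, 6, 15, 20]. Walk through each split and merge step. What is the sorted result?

Merge sort trace:

Split: [4, 6, 15, 20] -> [4, 6] and [15, 20]
  Split: [4, 6] -> [4] and [6]
  Merge: [4] + [6] -> [4, 6]
  Split: [15, 20] -> [15] and [20]
  Merge: [15] + [20] -> [15, 20]
Merge: [4, 6] + [15, 20] -> [4, 6, 15, 20]

Final sorted array: [4, 6, 15, 20]

The merge sort proceeds by recursively splitting the array and merging sorted halves.
After all merges, the sorted array is [4, 6, 15, 20].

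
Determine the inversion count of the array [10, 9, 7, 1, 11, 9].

Finding inversions in [10, 9, 7, 1, 11, 9]:

(0, 1): arr[0]=10 > arr[1]=9
(0, 2): arr[0]=10 > arr[2]=7
(0, 3): arr[0]=10 > arr[3]=1
(0, 5): arr[0]=10 > arr[5]=9
(1, 2): arr[1]=9 > arr[2]=7
(1, 3): arr[1]=9 > arr[3]=1
(2, 3): arr[2]=7 > arr[3]=1
(4, 5): arr[4]=11 > arr[5]=9

Total inversions: 8

The array has 8 inversion(s): (0,1), (0,2), (0,3), (0,5), (1,2), (1,3), (2,3), (4,5). Each pair (i,j) satisfies i < j and arr[i] > arr[j].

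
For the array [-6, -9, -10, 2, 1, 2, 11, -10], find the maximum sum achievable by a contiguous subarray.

Using Kadane's algorithm on [-6, -9, -10, 2, 1, 2, 11, -10]:

Scanning through the array:
Position 1 (value -9): max_ending_here = -9, max_so_far = -6
Position 2 (value -10): max_ending_here = -10, max_so_far = -6
Position 3 (value 2): max_ending_here = 2, max_so_far = 2
Position 4 (value 1): max_ending_here = 3, max_so_far = 3
Position 5 (value 2): max_ending_here = 5, max_so_far = 5
Position 6 (value 11): max_ending_here = 16, max_so_far = 16
Position 7 (value -10): max_ending_here = 6, max_so_far = 16

Maximum subarray: [2, 1, 2, 11]
Maximum sum: 16

The maximum subarray is [2, 1, 2, 11] with sum 16. This subarray runs from index 3 to index 6.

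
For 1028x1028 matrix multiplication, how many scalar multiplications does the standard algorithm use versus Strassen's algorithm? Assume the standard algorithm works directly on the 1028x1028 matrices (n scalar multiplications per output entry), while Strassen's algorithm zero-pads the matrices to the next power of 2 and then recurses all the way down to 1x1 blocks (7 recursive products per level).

Matrix multiplication for 1028x1028 matrices:

Strassen's algorithm requires power-of-2 dimensions. Pad 1028x1028 to 2048x2048 (next power of 2).

Standard algorithm: 1028^3 = 1086373952 multiplications
Strassen's algorithm: 7^(log2(2048)) = 7^11 = 1977326743 multiplications
Difference: 1086373952 - 1977326743 = -890952791 (Strassen uses MORE here due to padding overhead — for small or just-over-power-of-2 n, padding can outweigh the per-level savings)

Standard: 1086373952 multiplications (1028^3). Strassen: 1977326743 multiplications (7^11, after padding to 2048x2048). Strassen reduces 8 recursive multiplications to 7 at each level.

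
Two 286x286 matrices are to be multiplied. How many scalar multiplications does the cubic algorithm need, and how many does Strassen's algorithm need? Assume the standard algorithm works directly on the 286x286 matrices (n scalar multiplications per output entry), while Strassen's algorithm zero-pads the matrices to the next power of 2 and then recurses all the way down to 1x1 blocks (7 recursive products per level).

Matrix multiplication for 286x286 matrices:

Strassen's algorithm requires power-of-2 dimensions. Pad 286x286 to 512x512 (next power of 2).

Standard algorithm: 286^3 = 23393656 multiplications
Strassen's algorithm: 7^(log2(512)) = 7^9 = 40353607 multiplications
Difference: 23393656 - 40353607 = -16959951 (Strassen uses MORE here due to padding overhead — for small or just-over-power-of-2 n, padding can outweigh the per-level savings)

Standard: 23393656 multiplications (286^3). Strassen: 40353607 multiplications (7^9, after padding to 512x512). Strassen reduces 8 recursive multiplications to 7 at each level.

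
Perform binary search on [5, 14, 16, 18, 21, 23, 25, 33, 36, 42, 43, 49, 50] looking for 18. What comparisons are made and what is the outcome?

Binary search for 18 in [5, 14, 16, 18, 21, 23, 25, 33, 36, 42, 43, 49, 50]:

lo=0, hi=12, mid=6, arr[mid]=25 -> 25 > 18, search left half
lo=0, hi=5, mid=2, arr[mid]=16 -> 16 < 18, search right half
lo=3, hi=5, mid=4, arr[mid]=21 -> 21 > 18, search left half
lo=3, hi=3, mid=3, arr[mid]=18 -> Found target at index 3!

Binary search finds 18 at index 3 after 4 comparisons. The search repeatedly halves the search space by comparing with the middle element.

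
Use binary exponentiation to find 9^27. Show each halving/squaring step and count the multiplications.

Computing 9^27 by squaring (build up from 9^1; each line after the first costs one multiplication):

9^1 = 9
9^2 = (9^1)^2 = 9^2 = 81
9^3 = 9 * 9^2 = 9 * 81 = 729
9^6 = (9^3)^2 = 729^2 = 531441
9^12 = (9^6)^2 = 531441^2 = 282429536481
9^13 = 9 * 9^12 = 9 * 282429536481 = 2541865828329
9^26 = (9^13)^2 = 2541865828329^2 = 6461081889226673298932241
9^27 = 9 * 9^26 = 9 * 6461081889226673298932241 = 58149737003040059690390169

Result: 58149737003040059690390169
Multiplications needed: 7 (7 lines after 9^1)

9^27 = 58149737003040059690390169. Using exponentiation by squaring, this requires 7 multiplications. The key idea: if the exponent is even, square the half-power; if odd, multiply by the base once.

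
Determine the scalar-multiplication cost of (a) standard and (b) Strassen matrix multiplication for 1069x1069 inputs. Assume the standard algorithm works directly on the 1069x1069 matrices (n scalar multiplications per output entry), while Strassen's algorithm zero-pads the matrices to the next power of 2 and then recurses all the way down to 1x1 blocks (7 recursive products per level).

Matrix multiplication for 1069x1069 matrices:

Strassen's algorithm requires power-of-2 dimensions. Pad 1069x1069 to 2048x2048 (next power of 2).

Standard algorithm: 1069^3 = 1221611509 multiplications
Strassen's algorithm: 7^(log2(2048)) = 7^11 = 1977326743 multiplications
Difference: 1221611509 - 1977326743 = -755715234 (Strassen uses MORE here due to padding overhead — for small or just-over-power-of-2 n, padding can outweigh the per-level savings)

Standard: 1221611509 multiplications (1069^3). Strassen: 1977326743 multiplications (7^11, after padding to 2048x2048). Strassen reduces 8 recursive multiplications to 7 at each level.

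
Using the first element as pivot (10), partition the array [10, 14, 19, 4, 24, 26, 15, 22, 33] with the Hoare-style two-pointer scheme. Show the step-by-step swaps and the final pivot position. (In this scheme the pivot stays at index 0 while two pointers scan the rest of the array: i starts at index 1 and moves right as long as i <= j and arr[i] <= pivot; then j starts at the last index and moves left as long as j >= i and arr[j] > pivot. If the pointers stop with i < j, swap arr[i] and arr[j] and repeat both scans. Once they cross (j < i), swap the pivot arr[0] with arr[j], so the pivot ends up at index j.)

Hoare-style two-pointer partition with pivot = 10:

Initial array: [10, 14, 19, 4, 24, 26, 15, 22, 33]

Pointers start at i = 1, j = 8.
i stops at index 1 (arr[1]=14 > 10), j stops at index 3 (arr[3]=4 <= 10): swap arr[1] and arr[3], array becomes [10, 4, 19, 14, 24, 26, 15, 22, 33]
i ends at 2, j ends at 1: the pointers have crossed (j < i), so scanning stops.

Swap pivot arr[0] with arr[1] to place pivot at position 1: [4, 10, 19, 14, 24, 26, 15, 22, 33]
Pivot position: 1

After partitioning with pivot 10, the array becomes [4, 10, 19, 14, 24, 26, 15, 22, 33]. The pivot is placed at index 1. All elements to the left of the pivot are <= 10, and all elements to the right are > 10.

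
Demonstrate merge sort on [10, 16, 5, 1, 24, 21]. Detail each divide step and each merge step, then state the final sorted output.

Merge sort trace:

Split: [10, 16, 5, 1, 24, 21] -> [10, 16, 5] and [1, 24, 21]
  Split: [10, 16, 5] -> [10] and [16, 5]
    Split: [16, 5] -> [16] and [5]
    Merge: [16] + [5] -> [5, 16]
  Merge: [10] + [5, 16] -> [5, 10, 16]
  Split: [1, 24, 21] -> [1] and [24, 21]
    Split: [24, 21] -> [24] and [21]
    Merge: [24] + [21] -> [21, 24]
  Merge: [1] + [21, 24] -> [1, 21, 24]
Merge: [5, 10, 16] + [1, 21, 24] -> [1, 5, 10, 16, 21, 24]

Final sorted array: [1, 5, 10, 16, 21, 24]

The merge sort proceeds by recursively splitting the array and merging sorted halves.
After all merges, the sorted array is [1, 5, 10, 16, 21, 24].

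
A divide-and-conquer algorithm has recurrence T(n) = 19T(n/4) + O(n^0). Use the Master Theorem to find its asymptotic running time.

Master Theorem for T(n) = 19T(n/4) + O(n^0):

a = 19, b = 4, c = 0
log_b(a) = log_4(19) = 2.1240

Case 1: c = 0 < log_4(19) = 2.1240
T(n) = O(n^(log_4 19))

For T(n) = 19T(n/4) + O(n^0): log_4(19) = 2.1240. This is Case 1 of the Master Theorem (c < log_b(a), work dominated by leaves), giving O(n^(log_4 19)).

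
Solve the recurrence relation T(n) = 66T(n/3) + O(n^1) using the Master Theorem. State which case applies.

Master Theorem for T(n) = 66T(n/3) + O(n^1):

a = 66, b = 3, c = 1
log_b(a) = log_3(66) = 3.8136

Case 1: c = 1 < log_3(66) = 3.8136
T(n) = O(n^(log_3 66))

For T(n) = 66T(n/3) + O(n^1): log_3(66) = 3.8136. This is Case 1 of the Master Theorem (c < log_b(a), work dominated by leaves), giving O(n^(log_3 66)).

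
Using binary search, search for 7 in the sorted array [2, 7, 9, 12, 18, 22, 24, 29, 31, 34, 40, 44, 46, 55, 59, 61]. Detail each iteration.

Binary search for 7 in [2, 7, 9, 12, 18, 22, 24, 29, 31, 34, 40, 44, 46, 55, 59, 61]:

lo=0, hi=15, mid=7, arr[mid]=29 -> 29 > 7, search left half
lo=0, hi=6, mid=3, arr[mid]=12 -> 12 > 7, search left half
lo=0, hi=2, mid=1, arr[mid]=7 -> Found target at index 1!

Binary search finds 7 at index 1 after 3 comparisons. The search repeatedly halves the search space by comparing with the middle element.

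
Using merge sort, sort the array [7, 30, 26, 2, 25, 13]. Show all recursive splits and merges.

Merge sort trace:

Split: [7, 30, 26, 2, 25, 13] -> [7, 30, 26] and [2, 25, 13]
  Split: [7, 30, 26] -> [7] and [30, 26]
    Split: [30, 26] -> [30] and [26]
    Merge: [30] + [26] -> [26, 30]
  Merge: [7] + [26, 30] -> [7, 26, 30]
  Split: [2, 25, 13] -> [2] and [25, 13]
    Split: [25, 13] -> [25] and [13]
    Merge: [25] + [13] -> [13, 25]
  Merge: [2] + [13, 25] -> [2, 13, 25]
Merge: [7, 26, 30] + [2, 13, 25] -> [2, 7, 13, 25, 26, 30]

Final sorted array: [2, 7, 13, 25, 26, 30]

The merge sort proceeds by recursively splitting the array and merging sorted halves.
After all merges, the sorted array is [2, 7, 13, 25, 26, 30].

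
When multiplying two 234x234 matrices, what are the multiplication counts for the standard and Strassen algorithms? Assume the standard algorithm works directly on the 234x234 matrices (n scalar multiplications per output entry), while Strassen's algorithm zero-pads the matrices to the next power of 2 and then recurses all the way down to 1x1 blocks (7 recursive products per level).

Matrix multiplication for 234x234 matrices:

Strassen's algorithm requires power-of-2 dimensions. Pad 234x234 to 256x256 (next power of 2).

Standard algorithm: 234^3 = 12812904 multiplications
Strassen's algorithm: 7^(log2(256)) = 7^8 = 5764801 multiplications
Savings: 12812904 - 5764801 = 7048103 multiplications

Standard: 12812904 multiplications (234^3). Strassen: 5764801 multiplications (7^8, after padding to 256x256). Strassen reduces 8 recursive multiplications to 7 at each level.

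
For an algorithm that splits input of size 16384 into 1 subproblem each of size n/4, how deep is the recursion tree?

For divide and conquer with division factor 4:

Problem sizes at each level:
Level 0: 16384
Level 1: 4096
Level 2: 1024
Level 3: 256
Level 4: 64
Level 5: 16
Level 6: 4
Level 7: 1

The root is level 0 and the size-1 base case is level 7 (the tree spans levels 0 through 7, i.e. 8 levels counting the root), so the depth is the number of divisions: log_4(16384) = 7

The recursion tree depth is log_4(16384) = 7. At each level, the problem size is divided by 4, so it takes 7 divisions to reduce to a base case of size 1. The algorithm makes 1 recursive call at each level.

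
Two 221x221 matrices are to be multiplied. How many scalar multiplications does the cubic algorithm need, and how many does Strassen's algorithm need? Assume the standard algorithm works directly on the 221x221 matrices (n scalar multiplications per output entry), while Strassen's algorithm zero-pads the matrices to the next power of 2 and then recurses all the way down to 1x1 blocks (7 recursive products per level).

Matrix multiplication for 221x221 matrices:

Strassen's algorithm requires power-of-2 dimensions. Pad 221x221 to 256x256 (next power of 2).

Standard algorithm: 221^3 = 10793861 multiplications
Strassen's algorithm: 7^(log2(256)) = 7^8 = 5764801 multiplications
Savings: 10793861 - 5764801 = 5029060 multiplications

Standard: 10793861 multiplications (221^3). Strassen: 5764801 multiplications (7^8, after padding to 256x256). Strassen reduces 8 recursive multiplications to 7 at each level.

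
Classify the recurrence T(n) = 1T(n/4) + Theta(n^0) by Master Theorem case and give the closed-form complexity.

Master Theorem for T(n) = 1T(n/4) + O(n^0):

a = 1, b = 4, c = 0
log_b(a) = log_4(1) = 0.0000

Case 2: c = 0 = log_4(1) = 0.0000
T(n) = O(n^0 log n) = O(log n)

For T(n) = 1T(n/4) + O(n^0): log_4(1) = 0.0000. This is Case 2 of the Master Theorem (c = log_b(a), equal work at all levels), giving O(log n).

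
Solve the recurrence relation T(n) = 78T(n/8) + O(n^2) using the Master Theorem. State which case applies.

Master Theorem for T(n) = 78T(n/8) + O(n^2):

a = 78, b = 8, c = 2
log_b(a) = log_8(78) = 2.0951

Case 1: c = 2 < log_8(78) = 2.0951
T(n) = O(n^(log_8 78))

For T(n) = 78T(n/8) + O(n^2): log_8(78) = 2.0951. This is Case 1 of the Master Theorem (c < log_b(a), work dominated by leaves), giving O(n^(log_8 78)).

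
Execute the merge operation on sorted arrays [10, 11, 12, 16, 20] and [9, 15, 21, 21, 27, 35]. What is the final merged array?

Merging process:

Compare 10 vs 9: take 9 from right. Merged: [9]
Compare 10 vs 15: take 10 from left. Merged: [9, 10]
Compare 11 vs 15: take 11 from left. Merged: [9, 10, 11]
Compare 12 vs 15: take 12 from left. Merged: [9, 10, 11, 12]
Compare 16 vs 15: take 15 from right. Merged: [9, 10, 11, 12, 15]
Compare 16 vs 21: take 16 from left. Merged: [9, 10, 11, 12, 15, 16]
Compare 20 vs 21: take 20 from left. Merged: [9, 10, 11, 12, 15, 16, 20]
Append remaining from right: [21, 21, 27, 35]. Merged: [9, 10, 11, 12, 15, 16, 20, 21, 21, 27, 35]

Final merged array: [9, 10, 11, 12, 15, 16, 20, 21, 21, 27, 35]
Total comparisons: 7

The merged array is [9, 10, 11, 12, 15, 16, 20, 21, 21, 27, 35], requiring 7 comparisons. The merge step runs in O(n) time where n is the total number of elements.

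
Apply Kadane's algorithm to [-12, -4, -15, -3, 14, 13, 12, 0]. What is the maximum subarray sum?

Using Kadane's algorithm on [-12, -4, -15, -3, 14, 13, 12, 0]:

Scanning through the array:
Position 1 (value -4): max_ending_here = -4, max_so_far = -4
Position 2 (value -15): max_ending_here = -15, max_so_far = -4
Position 3 (value -3): max_ending_here = -3, max_so_far = -3
Position 4 (value 14): max_ending_here = 14, max_so_far = 14
Position 5 (value 13): max_ending_here = 27, max_so_far = 27
Position 6 (value 12): max_ending_here = 39, max_so_far = 39
Position 7 (value 0): max_ending_here = 39, max_so_far = 39

Maximum subarray: [14, 13, 12]
Maximum sum: 39

The maximum subarray is [14, 13, 12] with sum 39. This subarray runs from index 4 to index 6.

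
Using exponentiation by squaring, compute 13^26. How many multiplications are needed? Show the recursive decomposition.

Computing 13^26 by squaring (build up from 13^1; each line after the first costs one multiplication):

13^1 = 13
13^2 = (13^1)^2 = 13^2 = 169
13^3 = 13 * 13^2 = 13 * 169 = 2197
13^6 = (13^3)^2 = 2197^2 = 4826809
13^12 = (13^6)^2 = 4826809^2 = 23298085122481
13^13 = 13 * 13^12 = 13 * 23298085122481 = 302875106592253
13^26 = (13^13)^2 = 302875106592253^2 = 91733330193268616658399616009

Result: 91733330193268616658399616009
Multiplications needed: 6 (6 lines after 13^1)

13^26 = 91733330193268616658399616009. Using exponentiation by squaring, this requires 6 multiplications. The key idea: if the exponent is even, square the half-power; if odd, multiply by the base once.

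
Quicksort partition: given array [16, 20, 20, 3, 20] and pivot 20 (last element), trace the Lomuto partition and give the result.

Lomuto partition with pivot = 20:

Initial array: [16, 20, 20, 3, 20]

arr[0]=16 <= 20: swap with position 0, array becomes [16, 20, 20, 3, 20]
arr[1]=20 <= 20: swap with position 1, array becomes [16, 20, 20, 3, 20]
arr[2]=20 <= 20: swap with position 2, array becomes [16, 20, 20, 3, 20]
arr[3]=3 <= 20: swap with position 3, array becomes [16, 20, 20, 3, 20]

Place pivot at position 4: [16, 20, 20, 3, 20]
Pivot position: 4

After partitioning with pivot 20, the array becomes [16, 20, 20, 3, 20]. The pivot is placed at index 4. All elements to the left of the pivot are <= 20, and all elements to the right are > 20.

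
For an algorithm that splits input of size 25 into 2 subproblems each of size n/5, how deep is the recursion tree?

For divide and conquer with division factor 5:

Problem sizes at each level:
Level 0: 25
Level 1: 5
Level 2: 1

The root is level 0 and the size-1 base case is level 2 (the tree spans levels 0 through 2, i.e. 3 levels counting the root), so the depth is the number of divisions: log_5(25) = 2

The recursion tree depth is log_5(25) = 2. At each level, the problem size is divided by 5, so it takes 2 divisions to reduce to a base case of size 1. The algorithm makes 2 recursive calls at each level.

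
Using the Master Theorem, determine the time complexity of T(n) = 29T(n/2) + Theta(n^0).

Master Theorem for T(n) = 29T(n/2) + O(n^0):

a = 29, b = 2, c = 0
log_b(a) = log_2(29) = 4.8580

Case 1: c = 0 < log_2(29) = 4.8580
T(n) = O(n^(log_2 29))

For T(n) = 29T(n/2) + O(n^0): log_2(29) = 4.8580. This is Case 1 of the Master Theorem (c < log_b(a), work dominated by leaves), giving O(n^(log_2 29)).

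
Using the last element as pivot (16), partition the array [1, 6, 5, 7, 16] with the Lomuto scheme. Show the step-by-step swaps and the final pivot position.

Lomuto partition with pivot = 16:

Initial array: [1, 6, 5, 7, 16]

arr[0]=1 <= 16: swap with position 0, array becomes [1, 6, 5, 7, 16]
arr[1]=6 <= 16: swap with position 1, array becomes [1, 6, 5, 7, 16]
arr[2]=5 <= 16: swap with position 2, array becomes [1, 6, 5, 7, 16]
arr[3]=7 <= 16: swap with position 3, array becomes [1, 6, 5, 7, 16]

Place pivot at position 4: [1, 6, 5, 7, 16]
Pivot position: 4

After partitioning with pivot 16, the array becomes [1, 6, 5, 7, 16]. The pivot is placed at index 4. All elements to the left of the pivot are <= 16, and all elements to the right are > 16.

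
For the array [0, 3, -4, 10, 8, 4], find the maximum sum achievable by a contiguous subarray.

Using Kadane's algorithm on [0, 3, -4, 10, 8, 4]:

Scanning through the array:
Position 1 (value 3): max_ending_here = 3, max_so_far = 3
Position 2 (value -4): max_ending_here = -1, max_so_far = 3
Position 3 (value 10): max_ending_here = 10, max_so_far = 10
Position 4 (value 8): max_ending_here = 18, max_so_far = 18
Position 5 (value 4): max_ending_here = 22, max_so_far = 22

Maximum subarray: [10, 8, 4]
Maximum sum: 22

The maximum subarray is [10, 8, 4] with sum 22. This subarray runs from index 3 to index 5.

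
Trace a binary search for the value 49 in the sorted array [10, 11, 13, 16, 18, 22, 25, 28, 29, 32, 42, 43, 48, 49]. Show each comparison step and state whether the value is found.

Binary search for 49 in [10, 11, 13, 16, 18, 22, 25, 28, 29, 32, 42, 43, 48, 49]:

lo=0, hi=13, mid=6, arr[mid]=25 -> 25 < 49, search right half
lo=7, hi=13, mid=10, arr[mid]=42 -> 42 < 49, search right half
lo=11, hi=13, mid=12, arr[mid]=48 -> 48 < 49, search right half
lo=13, hi=13, mid=13, arr[mid]=49 -> Found target at index 13!

Binary search finds 49 at index 13 after 4 comparisons. The search repeatedly halves the search space by comparing with the middle element.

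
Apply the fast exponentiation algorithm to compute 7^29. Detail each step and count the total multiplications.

Computing 7^29 by squaring (build up from 7^1; each line after the first costs one multiplication):

7^1 = 7
7^2 = (7^1)^2 = 7^2 = 49
7^3 = 7 * 7^2 = 7 * 49 = 343
7^6 = (7^3)^2 = 343^2 = 117649
7^7 = 7 * 7^6 = 7 * 117649 = 823543
7^14 = (7^7)^2 = 823543^2 = 678223072849
7^28 = (7^14)^2 = 678223072849^2 = 459986536544739960976801
7^29 = 7 * 7^28 = 7 * 459986536544739960976801 = 3219905755813179726837607

Result: 3219905755813179726837607
Multiplications needed: 7 (7 lines after 7^1)

7^29 = 3219905755813179726837607. Using exponentiation by squaring, this requires 7 multiplications. The key idea: if the exponent is even, square the half-power; if odd, multiply by the base once.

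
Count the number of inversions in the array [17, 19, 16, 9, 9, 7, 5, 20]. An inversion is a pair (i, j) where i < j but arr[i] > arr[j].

Finding inversions in [17, 19, 16, 9, 9, 7, 5, 20]:

(0, 2): arr[0]=17 > arr[2]=16
(0, 3): arr[0]=17 > arr[3]=9
(0, 4): arr[0]=17 > arr[4]=9
(0, 5): arr[0]=17 > arr[5]=7
(0, 6): arr[0]=17 > arr[6]=5
(1, 2): arr[1]=19 > arr[2]=16
(1, 3): arr[1]=19 > arr[3]=9
(1, 4): arr[1]=19 > arr[4]=9
(1, 5): arr[1]=19 > arr[5]=7
(1, 6): arr[1]=19 > arr[6]=5
(2, 3): arr[2]=16 > arr[3]=9
(2, 4): arr[2]=16 > arr[4]=9
(2, 5): arr[2]=16 > arr[5]=7
(2, 6): arr[2]=16 > arr[6]=5
(3, 5): arr[3]=9 > arr[5]=7
(3, 6): arr[3]=9 > arr[6]=5
(4, 5): arr[4]=9 > arr[5]=7
(4, 6): arr[4]=9 > arr[6]=5
(5, 6): arr[5]=7 > arr[6]=5

Total inversions: 19

The array has 19 inversion(s): (0,2), (0,3), (0,4), (0,5), (0,6), (1,2), (1,3), (1,4), (1,5), (1,6), (2,3), (2,4), (2,5), (2,6), (3,5), (3,6), (4,5), (4,6), (5,6). Each pair (i,j) satisfies i < j and arr[i] > arr[j].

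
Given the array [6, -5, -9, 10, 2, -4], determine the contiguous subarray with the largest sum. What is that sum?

Using Kadane's algorithm on [6, -5, -9, 10, 2, -4]:

Scanning through the array:
Position 1 (value -5): max_ending_here = 1, max_so_far = 6
Position 2 (value -9): max_ending_here = -8, max_so_far = 6
Position 3 (value 10): max_ending_here = 10, max_so_far = 10
Position 4 (value 2): max_ending_here = 12, max_so_far = 12
Position 5 (value -4): max_ending_here = 8, max_so_far = 12

Maximum subarray: [10, 2]
Maximum sum: 12

The maximum subarray is [10, 2] with sum 12. This subarray runs from index 3 to index 4.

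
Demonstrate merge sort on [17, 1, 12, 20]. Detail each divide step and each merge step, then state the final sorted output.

Merge sort trace:

Split: [17, 1, 12, 20] -> [17, 1] and [12, 20]
  Split: [17, 1] -> [17] and [1]
  Merge: [17] + [1] -> [1, 17]
  Split: [12, 20] -> [12] and [20]
  Merge: [12] + [20] -> [12, 20]
Merge: [1, 17] + [12, 20] -> [1, 12, 17, 20]

Final sorted array: [1, 12, 17, 20]

The merge sort proceeds by recursively splitting the array and merging sorted halves.
After all merges, the sorted array is [1, 12, 17, 20].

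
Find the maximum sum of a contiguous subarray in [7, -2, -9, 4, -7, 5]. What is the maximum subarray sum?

Using Kadane's algorithm on [7, -2, -9, 4, -7, 5]:

Scanning through the array:
Position 1 (value -2): max_ending_here = 5, max_so_far = 7
Position 2 (value -9): max_ending_here = -4, max_so_far = 7
Position 3 (value 4): max_ending_here = 4, max_so_far = 7
Position 4 (value -7): max_ending_here = -3, max_so_far = 7
Position 5 (value 5): max_ending_here = 5, max_so_far = 7

Maximum subarray: [7]
Maximum sum: 7

The maximum subarray is [7] with sum 7. This subarray runs from index 0 to index 0.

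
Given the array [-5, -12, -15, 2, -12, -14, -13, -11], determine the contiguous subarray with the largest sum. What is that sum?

Using Kadane's algorithm on [-5, -12, -15, 2, -12, -14, -13, -11]:

Scanning through the array:
Position 1 (value -12): max_ending_here = -12, max_so_far = -5
Position 2 (value -15): max_ending_here = -15, max_so_far = -5
Position 3 (value 2): max_ending_here = 2, max_so_far = 2
Position 4 (value -12): max_ending_here = -10, max_so_far = 2
Position 5 (value -14): max_ending_here = -14, max_so_far = 2
Position 6 (value -13): max_ending_here = -13, max_so_far = 2
Position 7 (value -11): max_ending_here = -11, max_so_far = 2

Maximum subarray: [2]
Maximum sum: 2

The maximum subarray is [2] with sum 2. This subarray runs from index 3 to index 3.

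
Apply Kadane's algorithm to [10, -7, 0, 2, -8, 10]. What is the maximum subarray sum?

Using Kadane's algorithm on [10, -7, 0, 2, -8, 10]:

Scanning through the array:
Position 1 (value -7): max_ending_here = 3, max_so_far = 10
Position 2 (value 0): max_ending_here = 3, max_so_far = 10
Position 3 (value 2): max_ending_here = 5, max_so_far = 10
Position 4 (value -8): max_ending_here = -3, max_so_far = 10
Position 5 (value 10): max_ending_here = 10, max_so_far = 10

Maximum subarray: [10]
Maximum sum: 10

The maximum subarray is [10] with sum 10. This subarray runs from index 0 to index 0.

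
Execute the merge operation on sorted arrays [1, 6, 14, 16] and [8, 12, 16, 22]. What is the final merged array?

Merging process:

Compare 1 vs 8: take 1 from left. Merged: [1]
Compare 6 vs 8: take 6 from left. Merged: [1, 6]
Compare 14 vs 8: take 8 from right. Merged: [1, 6, 8]
Compare 14 vs 12: take 12 from right. Merged: [1, 6, 8, 12]
Compare 14 vs 16: take 14 from left. Merged: [1, 6, 8, 12, 14]
Compare 16 vs 16: take 16 from left. Merged: [1, 6, 8, 12, 14, 16]
Append remaining from right: [16, 22]. Merged: [1, 6, 8, 12, 14, 16, 16, 22]

Final merged array: [1, 6, 8, 12, 14, 16, 16, 22]
Total comparisons: 6

The merged array is [1, 6, 8, 12, 14, 16, 16, 22], requiring 6 comparisons. The merge step runs in O(n) time where n is the total number of elements.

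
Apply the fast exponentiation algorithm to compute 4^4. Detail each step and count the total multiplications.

Computing 4^4 by squaring (build up from 4^1; each line after the first costs one multiplication):

4^1 = 4
4^2 = (4^1)^2 = 4^2 = 16
4^4 = (4^2)^2 = 16^2 = 256

Result: 256
Multiplications needed: 2 (2 lines after 4^1)

4^4 = 256. Using exponentiation by squaring, this requires 2 multiplications. The key idea: if the exponent is even, square the half-power; if odd, multiply by the base once.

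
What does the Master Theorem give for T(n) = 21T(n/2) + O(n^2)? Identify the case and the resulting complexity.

Master Theorem for T(n) = 21T(n/2) + O(n^2):

a = 21, b = 2, c = 2
log_b(a) = log_2(21) = 4.3923

Case 1: c = 2 < log_2(21) = 4.3923
T(n) = O(n^(log_2 21))

For T(n) = 21T(n/2) + O(n^2): log_2(21) = 4.3923. This is Case 1 of the Master Theorem (c < log_b(a), work dominated by leaves), giving O(n^(log_2 21)).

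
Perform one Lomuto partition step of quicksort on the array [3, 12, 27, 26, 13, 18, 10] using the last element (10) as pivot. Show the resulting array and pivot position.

Lomuto partition with pivot = 10:

Initial array: [3, 12, 27, 26, 13, 18, 10]

arr[0]=3 <= 10: swap with position 0, array becomes [3, 12, 27, 26, 13, 18, 10]
arr[1]=12 > 10: no swap
arr[2]=27 > 10: no swap
arr[3]=26 > 10: no swap
arr[4]=13 > 10: no swap
arr[5]=18 > 10: no swap

Place pivot at position 1: [3, 10, 27, 26, 13, 18, 12]
Pivot position: 1

After partitioning with pivot 10, the array becomes [3, 10, 27, 26, 13, 18, 12]. The pivot is placed at index 1. All elements to the left of the pivot are <= 10, and all elements to the right are > 10.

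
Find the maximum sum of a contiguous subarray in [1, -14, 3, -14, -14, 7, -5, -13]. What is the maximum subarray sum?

Using Kadane's algorithm on [1, -14, 3, -14, -14, 7, -5, -13]:

Scanning through the array:
Position 1 (value -14): max_ending_here = -13, max_so_far = 1
Position 2 (value 3): max_ending_here = 3, max_so_far = 3
Position 3 (value -14): max_ending_here = -11, max_so_far = 3
Position 4 (value -14): max_ending_here = -14, max_so_far = 3
Position 5 (value 7): max_ending_here = 7, max_so_far = 7
Position 6 (value -5): max_ending_here = 2, max_so_far = 7
Position 7 (value -13): max_ending_here = -11, max_so_far = 7

Maximum subarray: [7]
Maximum sum: 7

The maximum subarray is [7] with sum 7. This subarray runs from index 5 to index 5.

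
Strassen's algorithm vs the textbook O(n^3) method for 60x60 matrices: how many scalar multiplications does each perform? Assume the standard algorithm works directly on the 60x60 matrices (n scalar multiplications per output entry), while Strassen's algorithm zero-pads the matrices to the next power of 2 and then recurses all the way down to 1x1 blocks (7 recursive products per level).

Matrix multiplication for 60x60 matrices:

Strassen's algorithm requires power-of-2 dimensions. Pad 60x60 to 64x64 (next power of 2).

Standard algorithm: 60^3 = 216000 multiplications
Strassen's algorithm: 7^(log2(64)) = 7^6 = 117649 multiplications
Savings: 216000 - 117649 = 98351 multiplications

Standard: 216000 multiplications (60^3). Strassen: 117649 multiplications (7^6, after padding to 64x64). Strassen reduces 8 recursive multiplications to 7 at each level.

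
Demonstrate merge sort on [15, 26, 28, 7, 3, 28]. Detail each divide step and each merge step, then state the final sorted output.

Merge sort trace:

Split: [15, 26, 28, 7, 3, 28] -> [15, 26, 28] and [7, 3, 28]
  Split: [15, 26, 28] -> [15] and [26, 28]
    Split: [26, 28] -> [26] and [28]
    Merge: [26] + [28] -> [26, 28]
  Merge: [15] + [26, 28] -> [15, 26, 28]
  Split: [7, 3, 28] -> [7] and [3, 28]
    Split: [3, 28] -> [3] and [28]
    Merge: [3] + [28] -> [3, 28]
  Merge: [7] + [3, 28] -> [3, 7, 28]
Merge: [15, 26, 28] + [3, 7, 28] -> [3, 7, 15, 26, 28, 28]

Final sorted array: [3, 7, 15, 26, 28, 28]

The merge sort proceeds by recursively splitting the array and merging sorted halves.
After all merges, the sorted array is [3, 7, 15, 26, 28, 28].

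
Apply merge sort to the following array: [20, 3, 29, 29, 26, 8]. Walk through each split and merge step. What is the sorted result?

Merge sort trace:

Split: [20, 3, 29, 29, 26, 8] -> [20, 3, 29] and [29, 26, 8]
  Split: [20, 3, 29] -> [20] and [3, 29]
    Split: [3, 29] -> [3] and [29]
    Merge: [3] + [29] -> [3, 29]
  Merge: [20] + [3, 29] -> [3, 20, 29]
  Split: [29, 26, 8] -> [29] and [26, 8]
    Split: [26, 8] -> [26] and [8]
    Merge: [26] + [8] -> [8, 26]
  Merge: [29] + [8, 26] -> [8, 26, 29]
Merge: [3, 20, 29] + [8, 26, 29] -> [3, 8, 20, 26, 29, 29]

Final sorted array: [3, 8, 20, 26, 29, 29]

The merge sort proceeds by recursively splitting the array and merging sorted halves.
After all merges, the sorted array is [3, 8, 20, 26, 29, 29].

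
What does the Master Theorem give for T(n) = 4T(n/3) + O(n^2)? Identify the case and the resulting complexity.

Master Theorem for T(n) = 4T(n/3) + O(n^2):

a = 4, b = 3, c = 2
log_b(a) = log_3(4) = 1.2619

Case 3: c = 2 > log_3(4) = 1.2619
T(n) = O(n^2) = O(n^2)

For T(n) = 4T(n/3) + O(n^2): log_3(4) = 1.2619. This is Case 3 of the Master Theorem (c > log_b(a), work dominated by root), giving O(n^2).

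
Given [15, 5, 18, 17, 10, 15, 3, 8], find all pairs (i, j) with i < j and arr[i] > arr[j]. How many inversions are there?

Finding inversions in [15, 5, 18, 17, 10, 15, 3, 8]:

(0, 1): arr[0]=15 > arr[1]=5
(0, 4): arr[0]=15 > arr[4]=10
(0, 6): arr[0]=15 > arr[6]=3
(0, 7): arr[0]=15 > arr[7]=8
(1, 6): arr[1]=5 > arr[6]=3
(2, 3): arr[2]=18 > arr[3]=17
(2, 4): arr[2]=18 > arr[4]=10
(2, 5): arr[2]=18 > arr[5]=15
(2, 6): arr[2]=18 > arr[6]=3
(2, 7): arr[2]=18 > arr[7]=8
(3, 4): arr[3]=17 > arr[4]=10
(3, 5): arr[3]=17 > arr[5]=15
(3, 6): arr[3]=17 > arr[6]=3
(3, 7): arr[3]=17 > arr[7]=8
(4, 6): arr[4]=10 > arr[6]=3
(4, 7): arr[4]=10 > arr[7]=8
(5, 6): arr[5]=15 > arr[6]=3
(5, 7): arr[5]=15 > arr[7]=8

Total inversions: 18

The array has 18 inversion(s): (0,1), (0,4), (0,6), (0,7), (1,6), (2,3), (2,4), (2,5), (2,6), (2,7), (3,4), (3,5), (3,6), (3,7), (4,6), (4,7), (5,6), (5,7). Each pair (i,j) satisfies i < j and arr[i] > arr[j].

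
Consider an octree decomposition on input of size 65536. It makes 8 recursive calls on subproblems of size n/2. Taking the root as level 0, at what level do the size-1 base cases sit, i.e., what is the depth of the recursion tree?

For divide and conquer with division factor 2:

Problem sizes at each level:
Level 0: 65536
Level 1: 32768
Level 2: 16384
Level 3: 8192
Level 4: 4096
Level 5: 2048
Level 6: 1024
Level 7: 512
Level 8: 256
Level 9: 128
Level 10: 64
Level 11: 32
Level 12: 16
Level 13: 8
Level 14: 4
Level 15: 2
Level 16: 1

The root is level 0 and the size-1 base case is level 16 (the tree spans levels 0 through 16, i.e. 17 levels counting the root), so the depth is the number of divisions: log_2(65536) = 16

The recursion tree depth is log_2(65536) = 16. At each level, the problem size is divided by 2, so it takes 16 divisions to reduce to a base case of size 1. The algorithm makes 8 recursive calls at each level.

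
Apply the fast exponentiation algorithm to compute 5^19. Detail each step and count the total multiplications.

Computing 5^19 by squaring (build up from 5^1; each line after the first costs one multiplication):

5^1 = 5
5^2 = (5^1)^2 = 5^2 = 25
5^4 = (5^2)^2 = 25^2 = 625
5^8 = (5^4)^2 = 625^2 = 390625
5^9 = 5 * 5^8 = 5 * 390625 = 1953125
5^18 = (5^9)^2 = 1953125^2 = 3814697265625
5^19 = 5 * 5^18 = 5 * 3814697265625 = 19073486328125

Result: 19073486328125
Multiplications needed: 6 (6 lines after 5^1)

5^19 = 19073486328125. Using exponentiation by squaring, this requires 6 multiplications. The key idea: if the exponent is even, square the half-power; if odd, multiply by the base once.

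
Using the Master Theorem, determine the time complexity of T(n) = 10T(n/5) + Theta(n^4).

Master Theorem for T(n) = 10T(n/5) + O(n^4):

a = 10, b = 5, c = 4
log_b(a) = log_5(10) = 1.4307

Case 3: c = 4 > log_5(10) = 1.4307
T(n) = O(n^4) = O(n^4)

For T(n) = 10T(n/5) + O(n^4): log_5(10) = 1.4307. This is Case 3 of the Master Theorem (c > log_b(a), work dominated by root), giving O(n^4).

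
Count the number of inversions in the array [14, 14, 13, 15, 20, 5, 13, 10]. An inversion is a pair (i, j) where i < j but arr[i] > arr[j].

Finding inversions in [14, 14, 13, 15, 20, 5, 13, 10]:

(0, 2): arr[0]=14 > arr[2]=13
(0, 5): arr[0]=14 > arr[5]=5
(0, 6): arr[0]=14 > arr[6]=13
(0, 7): arr[0]=14 > arr[7]=10
(1, 2): arr[1]=14 > arr[2]=13
(1, 5): arr[1]=14 > arr[5]=5
(1, 6): arr[1]=14 > arr[6]=13
(1, 7): arr[1]=14 > arr[7]=10
(2, 5): arr[2]=13 > arr[5]=5
(2, 7): arr[2]=13 > arr[7]=10
(3, 5): arr[3]=15 > arr[5]=5
(3, 6): arr[3]=15 > arr[6]=13
(3, 7): arr[3]=15 > arr[7]=10
(4, 5): arr[4]=20 > arr[5]=5
(4, 6): arr[4]=20 > arr[6]=13
(4, 7): arr[4]=20 > arr[7]=10
(6, 7): arr[6]=13 > arr[7]=10

Total inversions: 17

The array has 17 inversion(s): (0,2), (0,5), (0,6), (0,7), (1,2), (1,5), (1,6), (1,7), (2,5), (2,7), (3,5), (3,6), (3,7), (4,5), (4,6), (4,7), (6,7). Each pair (i,j) satisfies i < j and arr[i] > arr[j].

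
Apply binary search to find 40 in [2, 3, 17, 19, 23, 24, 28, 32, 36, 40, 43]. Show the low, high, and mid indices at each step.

Binary search for 40 in [2, 3, 17, 19, 23, 24, 28, 32, 36, 40, 43]:

lo=0, hi=10, mid=5, arr[mid]=24 -> 24 < 40, search right half
lo=6, hi=10, mid=8, arr[mid]=36 -> 36 < 40, search right half
lo=9, hi=10, mid=9, arr[mid]=40 -> Found target at index 9!

Binary search finds 40 at index 9 after 3 comparisons. The search repeatedly halves the search space by comparing with the middle element.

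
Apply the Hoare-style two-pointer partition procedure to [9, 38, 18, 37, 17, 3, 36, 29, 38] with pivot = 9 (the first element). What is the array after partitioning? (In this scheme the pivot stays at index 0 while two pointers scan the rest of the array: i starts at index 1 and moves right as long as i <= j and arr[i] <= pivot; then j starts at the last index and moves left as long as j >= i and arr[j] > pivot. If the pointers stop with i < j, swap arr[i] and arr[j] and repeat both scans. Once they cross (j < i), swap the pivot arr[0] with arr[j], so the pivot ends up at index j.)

Hoare-style two-pointer partition with pivot = 9:

Initial array: [9, 38, 18, 37, 17, 3, 36, 29, 38]

Pointers start at i = 1, j = 8.
i stops at index 1 (arr[1]=38 > 9), j stops at index 5 (arr[5]=3 <= 9): swap arr[1] and arr[5], array becomes [9, 3, 18, 37, 17, 38, 36, 29, 38]
i ends at 2, j ends at 1: the pointers have crossed (j < i), so scanning stops.

Swap pivot arr[0] with arr[1] to place pivot at position 1: [3, 9, 18, 37, 17, 38, 36, 29, 38]
Pivot position: 1

After partitioning with pivot 9, the array becomes [3, 9, 18, 37, 17, 38, 36, 29, 38]. The pivot is placed at index 1. All elements to the left of the pivot are <= 9, and all elements to the right are > 9.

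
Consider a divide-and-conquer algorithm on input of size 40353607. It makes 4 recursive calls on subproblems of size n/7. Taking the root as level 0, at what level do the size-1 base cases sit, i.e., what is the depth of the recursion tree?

For divide and conquer with division factor 7:

Problem sizes at each level:
Level 0: 40353607
Level 1: 5764801
Level 2: 823543
Level 3: 117649
Level 4: 16807
Level 5: 2401
Level 6: 343
Level 7: 49
Level 8: 7
Level 9: 1

The root is level 0 and the size-1 base case is level 9 (the tree spans levels 0 through 9, i.e. 10 levels counting the root), so the depth is the number of divisions: log_7(40353607) = 9

The recursion tree depth is log_7(40353607) = 9. At each level, the problem size is divided by 7, so it takes 9 divisions to reduce to a base case of size 1. The algorithm makes 4 recursive calls at each level.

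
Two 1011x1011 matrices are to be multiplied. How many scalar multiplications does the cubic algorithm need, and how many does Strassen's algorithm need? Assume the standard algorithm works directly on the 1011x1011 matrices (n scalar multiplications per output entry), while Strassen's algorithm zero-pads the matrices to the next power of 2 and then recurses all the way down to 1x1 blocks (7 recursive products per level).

Matrix multiplication for 1011x1011 matrices:

Strassen's algorithm requires power-of-2 dimensions. Pad 1011x1011 to 1024x1024 (next power of 2).

Standard algorithm: 1011^3 = 1033364331 multiplications
Strassen's algorithm: 7^(log2(1024)) = 7^10 = 282475249 multiplications
Savings: 1033364331 - 282475249 = 750889082 multiplications

Standard: 1033364331 multiplications (1011^3). Strassen: 282475249 multiplications (7^10, after padding to 1024x1024). Strassen reduces 8 recursive multiplications to 7 at each level.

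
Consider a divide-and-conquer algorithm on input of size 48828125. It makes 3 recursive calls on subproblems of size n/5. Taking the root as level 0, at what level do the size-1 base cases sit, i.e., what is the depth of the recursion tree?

For divide and conquer with division factor 5:

Problem sizes at each level:
Level 0: 48828125
Level 1: 9765625
Level 2: 1953125
Level 3: 390625
Level 4: 78125
Level 5: 15625
Level 6: 3125
Level 7: 625
Level 8: 125
Level 9: 25
Level 10: 5
Level 11: 1

The root is level 0 and the size-1 base case is level 11 (the tree spans levels 0 through 11, i.e. 12 levels counting the root), so the depth is the number of divisions: log_5(48828125) = 11

The recursion tree depth is log_5(48828125) = 11. At each level, the problem size is divided by 5, so it takes 11 divisions to reduce to a base case of size 1. The algorithm makes 3 recursive calls at each level.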